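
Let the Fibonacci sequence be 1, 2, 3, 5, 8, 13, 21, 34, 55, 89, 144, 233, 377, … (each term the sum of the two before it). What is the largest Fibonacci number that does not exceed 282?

233

233 ≤ 282 < 377, so the largest Fibonacci number not exceeding 282 is 233.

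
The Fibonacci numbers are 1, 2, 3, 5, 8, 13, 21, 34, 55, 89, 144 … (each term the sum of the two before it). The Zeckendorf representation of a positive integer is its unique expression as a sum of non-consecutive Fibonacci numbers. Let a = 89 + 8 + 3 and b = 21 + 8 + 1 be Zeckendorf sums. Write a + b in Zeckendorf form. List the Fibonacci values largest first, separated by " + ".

89 + 34 + 5 + 2

The two numbers are 100 and 30, so their sum is 130.
largest Fibonacci ≤ 130 is 89; 130 − 89 = 41
largest Fibonacci ≤ 41 is 34; 41 − 34 = 7
largest Fibonacci ≤ 7 is 5; 7 − 5 = 2
largest Fibonacci ≤ 2 is 2; 2 − 2 = 0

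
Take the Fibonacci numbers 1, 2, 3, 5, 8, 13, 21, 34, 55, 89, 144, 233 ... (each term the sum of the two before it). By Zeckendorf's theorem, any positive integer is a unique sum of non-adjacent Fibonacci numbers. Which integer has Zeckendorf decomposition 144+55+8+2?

209

144+55+8+2 = 209.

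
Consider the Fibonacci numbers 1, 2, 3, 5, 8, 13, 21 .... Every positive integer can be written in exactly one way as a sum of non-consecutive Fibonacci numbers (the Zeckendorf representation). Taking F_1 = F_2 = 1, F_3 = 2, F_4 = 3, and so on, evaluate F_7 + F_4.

16

F_7 + F_4 = 13 + 3 = 16.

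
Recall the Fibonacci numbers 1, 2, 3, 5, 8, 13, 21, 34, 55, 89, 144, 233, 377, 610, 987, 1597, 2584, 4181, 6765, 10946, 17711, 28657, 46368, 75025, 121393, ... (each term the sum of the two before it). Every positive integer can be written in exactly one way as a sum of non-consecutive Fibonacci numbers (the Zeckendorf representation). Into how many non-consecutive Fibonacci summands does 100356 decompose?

largest Fibonacci ≤ 100356 is 75025; 100356 − 75025 = 25331
largest Fibonacci ≤ 25331 is 17711; 25331 − 17711 = 7620
largest Fibonacci ≤ 7620 is 6765; 7620 − 6765 = 855
largest Fibonacci ≤ 855 is 610; 855 − 610 = 245
largest Fibonacci ≤ 245 is 233; 245 − 233 = 12
largest Fibonacci ≤ 12 is 8; 12 − 8 = 4
largest Fibonacci ≤ 4 is 3; 4 − 3 = 1
largest Fibonacci ≤ 1 is 1; 1 − 1 = 0
100356 = 75025 + 17711 + 6765 + 610 + 233 + 8 + 3 + 1, which has 8 terms.

8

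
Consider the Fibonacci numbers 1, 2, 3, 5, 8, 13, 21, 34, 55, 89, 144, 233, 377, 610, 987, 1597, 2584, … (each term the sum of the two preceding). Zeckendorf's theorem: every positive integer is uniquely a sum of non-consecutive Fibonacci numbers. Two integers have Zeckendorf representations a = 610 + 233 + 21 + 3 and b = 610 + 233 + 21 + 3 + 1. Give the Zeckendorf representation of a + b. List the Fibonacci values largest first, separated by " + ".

1597 + 89 + 34 + 13 + 2

The two numbers are 867 and 868, so their sum is 1735.
largest Fibonacci ≤ 1735 is 1597; 1735 − 1597 = 138
largest Fibonacci ≤ 138 is 89; 138 − 89 = 49
largest Fibonacci ≤ 49 is 34; 49 − 34 = 15
largest Fibonacci ≤ 15 is 13; 15 − 13 = 2
largest Fibonacci ≤ 2 is 2; 2 − 2 = 0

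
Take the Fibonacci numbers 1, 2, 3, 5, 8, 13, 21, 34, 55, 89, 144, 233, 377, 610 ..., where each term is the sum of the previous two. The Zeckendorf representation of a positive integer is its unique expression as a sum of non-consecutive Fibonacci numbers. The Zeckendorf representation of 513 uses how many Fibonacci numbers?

take 377 (≤ 513); 513 − 377 = 136
take 89 (≤ 136); 136 − 89 = 47
take 34 (≤ 47); 47 − 34 = 13
take 13 (≤ 13); 13 − 13 = 0
513 = 377 + 89 + 34 + 13, which has 4 terms.

4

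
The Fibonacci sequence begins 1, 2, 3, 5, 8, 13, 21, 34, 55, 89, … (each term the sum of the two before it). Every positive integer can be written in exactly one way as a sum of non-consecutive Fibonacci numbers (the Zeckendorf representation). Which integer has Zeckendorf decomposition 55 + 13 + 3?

71

55 + 13 + 3 = 71.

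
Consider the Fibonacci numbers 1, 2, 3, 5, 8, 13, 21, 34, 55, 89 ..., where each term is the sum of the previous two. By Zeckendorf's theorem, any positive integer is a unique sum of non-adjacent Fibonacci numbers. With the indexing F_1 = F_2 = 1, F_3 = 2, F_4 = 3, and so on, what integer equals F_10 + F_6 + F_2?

64

F_10 + F_6 + F_2 = 55 + 8 + 1 = 64.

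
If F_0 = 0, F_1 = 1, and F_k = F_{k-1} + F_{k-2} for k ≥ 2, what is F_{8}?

21

F_{2} = F_{1} + F_{0} = 1 + 0 = 1
F_{3} = F_{2} + F_{1} = 1 + 1 = 2
F_{4} = F_{3} + F_{2} = 2 + 1 = 3
F_{5} = F_{4} + F_{3} = 3 + 2 = 5
F_{6} = F_{5} + F_{4} = 5 + 3 = 8
F_{7} = F_{6} + F_{5} = 8 + 5 = 13
F_{8} = F_{7} + F_{6} = 13 + 8 = 21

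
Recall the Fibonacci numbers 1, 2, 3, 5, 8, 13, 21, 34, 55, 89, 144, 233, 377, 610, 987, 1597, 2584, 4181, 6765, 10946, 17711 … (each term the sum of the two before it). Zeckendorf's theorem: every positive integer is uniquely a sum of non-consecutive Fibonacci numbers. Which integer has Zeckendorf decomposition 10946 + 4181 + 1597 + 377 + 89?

10946 + 4181 + 1597 + 377 + 89 = 17190.

17190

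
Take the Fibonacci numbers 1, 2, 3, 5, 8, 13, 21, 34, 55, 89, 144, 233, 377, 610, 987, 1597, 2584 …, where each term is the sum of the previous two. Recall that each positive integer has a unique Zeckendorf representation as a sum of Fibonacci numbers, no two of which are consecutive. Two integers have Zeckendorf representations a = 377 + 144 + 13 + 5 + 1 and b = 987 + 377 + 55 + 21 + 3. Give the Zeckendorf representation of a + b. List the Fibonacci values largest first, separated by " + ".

1597 + 377 + 8 + 1

The two numbers are 540 and 1443, so their sum is 1983.
largest Fibonacci ≤ 1983 is 1597; 1983 − 1597 = 386
largest Fibonacci ≤ 386 is 377; 386 − 377 = 9
largest Fibonacci ≤ 9 is 8; 9 − 8 = 1
largest Fibonacci ≤ 1 is 1; 1 − 1 = 0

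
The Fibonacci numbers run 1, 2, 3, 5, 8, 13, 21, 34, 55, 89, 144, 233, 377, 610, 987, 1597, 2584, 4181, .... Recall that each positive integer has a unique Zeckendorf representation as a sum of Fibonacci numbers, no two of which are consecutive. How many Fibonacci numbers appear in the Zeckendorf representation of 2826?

4

largest Fibonacci ≤ 2826 is 2584; 2826 − 2584 = 242
largest Fibonacci ≤ 242 is 233; 242 − 233 = 9
largest Fibonacci ≤ 9 is 8; 9 − 8 = 1
largest Fibonacci ≤ 1 is 1; 1 − 1 = 0
2826 = 2584 + 233 + 8 + 1, which has 4 terms.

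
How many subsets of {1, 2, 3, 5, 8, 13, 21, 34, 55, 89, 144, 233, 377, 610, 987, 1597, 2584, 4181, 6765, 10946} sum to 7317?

7317 = 6765+377+144+21+8+2 = 6765+377+144+21+5+3+2 = 6765+377+89+55+21+8+2 = 4181+2584+377+144+21+8+2 = … (33 more), for 37 in all.

37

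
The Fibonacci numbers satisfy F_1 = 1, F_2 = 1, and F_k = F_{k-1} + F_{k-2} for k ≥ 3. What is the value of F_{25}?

Iterating the recurrence up to F_{18} = 2584 and F_{17} = 1597:
F_{19} = F_{18} + F_{17} = 2584 + 1597 = 4181
F_{20} = F_{19} + F_{18} = 4181 + 2584 = 6765
F_{21} = F_{20} + F_{19} = 6765 + 4181 = 10946
F_{22} = F_{21} + F_{20} = 10946 + 6765 = 17711
F_{23} = F_{22} + F_{21} = 17711 + 10946 = 28657
F_{24} = F_{23} + F_{22} = 28657 + 17711 = 46368
F_{25} = F_{24} + F_{23} = 46368 + 28657 = 75025

75025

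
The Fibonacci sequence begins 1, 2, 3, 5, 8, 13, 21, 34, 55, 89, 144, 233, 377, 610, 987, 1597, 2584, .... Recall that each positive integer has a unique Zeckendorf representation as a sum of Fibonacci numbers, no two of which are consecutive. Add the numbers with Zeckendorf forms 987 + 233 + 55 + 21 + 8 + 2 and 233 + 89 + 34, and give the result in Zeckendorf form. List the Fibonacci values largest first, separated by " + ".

1597 + 55 + 8 + 2

The two numbers are 1306 and 356, so their sum is 1662.
Greedily peel off the largest Fibonacci term at each step:
1662 − 1597 = 65
65 − 55 = 10
10 − 8 = 2
2 − 2 = 0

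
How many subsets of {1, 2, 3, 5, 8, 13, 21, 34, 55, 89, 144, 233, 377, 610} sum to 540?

Each representation comes from the Zeckendorf form by replacing some F_k with F_{k−1} + F_{k−2} where possible.
540 = 377+144+13+5+1 = 377+144+13+3+2+1 = 377+89+55+13+5+1 = 377+144+8+5+3+2+1 = … (11 more), for 15 in all.

15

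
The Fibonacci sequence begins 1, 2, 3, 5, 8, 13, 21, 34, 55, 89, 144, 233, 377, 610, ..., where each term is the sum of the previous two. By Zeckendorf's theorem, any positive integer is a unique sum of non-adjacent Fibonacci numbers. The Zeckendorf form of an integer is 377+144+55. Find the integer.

377+144+55 = 576.

576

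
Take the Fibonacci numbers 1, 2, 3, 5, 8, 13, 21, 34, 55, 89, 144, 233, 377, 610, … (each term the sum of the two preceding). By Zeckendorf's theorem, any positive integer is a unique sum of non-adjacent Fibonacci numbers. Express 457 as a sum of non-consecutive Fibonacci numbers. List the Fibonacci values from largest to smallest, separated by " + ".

377 + 55 + 21 + 3 + 1

Greedily peel off the largest Fibonacci term at each step:
largest Fibonacci ≤ 457 is 377; 457 − 377 = 80
largest Fibonacci ≤ 80 is 55; 80 − 55 = 25
largest Fibonacci ≤ 25 is 21; 25 − 21 = 4
largest Fibonacci ≤ 4 is 3; 4 − 3 = 1
largest Fibonacci ≤ 1 is 1; 1 − 1 = 0
So 457 = 377 + 55 + 21 + 3 + 1, with no two terms consecutive in the sequence.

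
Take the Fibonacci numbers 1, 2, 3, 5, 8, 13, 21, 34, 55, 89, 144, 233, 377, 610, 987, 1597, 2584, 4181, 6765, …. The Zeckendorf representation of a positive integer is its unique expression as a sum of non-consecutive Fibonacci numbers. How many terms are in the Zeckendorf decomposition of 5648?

Repeatedly subtract the largest Fibonacci number that fits:
take 4181 (≤ 5648); 5648 − 4181 = 1467
take 987 (≤ 1467); 1467 − 987 = 480
take 377 (≤ 480); 480 − 377 = 103
take 89 (≤ 103); 103 − 89 = 14
take 13 (≤ 14); 14 − 13 = 1
take 1 (≤ 1); 1 − 1 = 0
5648 = 4181 + 987 + 377 + 89 + 13 + 1, which has 6 terms.

6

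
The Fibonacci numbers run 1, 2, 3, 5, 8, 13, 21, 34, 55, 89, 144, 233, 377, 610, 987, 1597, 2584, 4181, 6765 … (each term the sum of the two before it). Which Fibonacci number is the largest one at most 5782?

4181

4181 ≤ 5782 < 6765, so the largest Fibonacci number not exceeding 5782 is 4181.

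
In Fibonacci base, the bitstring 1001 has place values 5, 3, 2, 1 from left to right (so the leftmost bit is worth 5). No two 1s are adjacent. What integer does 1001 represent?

6

Summing the place values of the 1 bits: 5 + 1 = 6.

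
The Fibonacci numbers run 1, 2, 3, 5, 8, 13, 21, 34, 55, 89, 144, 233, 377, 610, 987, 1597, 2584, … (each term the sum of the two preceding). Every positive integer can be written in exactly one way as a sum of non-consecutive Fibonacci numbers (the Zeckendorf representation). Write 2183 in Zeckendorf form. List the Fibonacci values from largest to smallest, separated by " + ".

1597 ≤ 2183 < 2584, so take 1597; remainder 586
377 ≤ 586 < 610, so take 377; remainder 209
144 ≤ 209 < 233, so take 144; remainder 65
55 ≤ 65 < 89, so take 55; remainder 10
8 ≤ 10 < 13, so take 8; remainder 2
2 ≤ 2 < 3, so take 2; remainder 0
So 2183 = 1597 + 377 + 144 + 55 + 8 + 2, with no two terms consecutive in the sequence.

1597 + 377 + 144 + 55 + 8 + 2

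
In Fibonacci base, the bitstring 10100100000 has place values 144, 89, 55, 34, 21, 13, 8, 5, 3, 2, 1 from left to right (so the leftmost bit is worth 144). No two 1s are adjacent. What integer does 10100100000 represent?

212

Summing the place values of the 1 bits: 144 + 55 + 13 = 212.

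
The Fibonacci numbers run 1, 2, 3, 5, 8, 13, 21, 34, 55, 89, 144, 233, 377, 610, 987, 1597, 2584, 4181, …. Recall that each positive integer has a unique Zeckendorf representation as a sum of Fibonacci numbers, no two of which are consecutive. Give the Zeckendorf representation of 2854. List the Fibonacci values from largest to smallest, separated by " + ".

2584 + 233 + 34 + 3

Greedy algorithm:
2854: greatest Fibonacci not exceeding it is 2584, leaving 270
270: greatest Fibonacci not exceeding it is 233, leaving 37
37: greatest Fibonacci not exceeding it is 34, leaving 3
3: greatest Fibonacci not exceeding it is 3, leaving 0
So 2854 = 2584 + 233 + 34 + 3, with no two terms consecutive in the sequence.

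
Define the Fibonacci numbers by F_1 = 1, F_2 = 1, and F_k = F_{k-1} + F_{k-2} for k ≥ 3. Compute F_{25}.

75025

Iterating the recurrence up to F_{18} = 2584 and F_{17} = 1597:
F_{19} = F_{18} + F_{17} = 2584 + 1597 = 4181
F_{20} = F_{19} + F_{18} = 4181 + 2584 = 6765
F_{21} = F_{20} + F_{19} = 6765 + 4181 = 10946
F_{22} = F_{21} + F_{20} = 10946 + 6765 = 17711
F_{23} = F_{22} + F_{21} = 17711 + 10946 = 28657
F_{24} = F_{23} + F_{22} = 28657 + 17711 = 46368
F_{25} = F_{24} + F_{23} = 46368 + 28657 = 75025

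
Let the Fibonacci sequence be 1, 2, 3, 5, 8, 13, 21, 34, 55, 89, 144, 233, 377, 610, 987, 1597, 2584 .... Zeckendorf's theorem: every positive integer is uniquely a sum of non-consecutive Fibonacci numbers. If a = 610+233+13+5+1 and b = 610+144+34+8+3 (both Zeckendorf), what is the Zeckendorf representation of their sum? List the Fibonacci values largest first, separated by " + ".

The two numbers are 862 and 799, so their sum is 1661.
Repeatedly subtract the largest Fibonacci number that fits:
subtract 1597 from 1661: 64 remains
subtract 55 from 64: 9 remains
subtract 8 from 9: 1 remains
subtract 1 from 1: 0 remains

1597 + 55 + 8 + 1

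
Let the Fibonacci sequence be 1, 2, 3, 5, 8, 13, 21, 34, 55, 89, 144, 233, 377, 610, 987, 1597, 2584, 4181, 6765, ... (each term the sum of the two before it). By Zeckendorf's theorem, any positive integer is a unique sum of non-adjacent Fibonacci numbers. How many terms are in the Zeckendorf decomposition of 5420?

6

4181 ≤ 5420 < 6765, so take 4181; remainder 1239
987 ≤ 1239 < 1597, so take 987; remainder 252
233 ≤ 252 < 377, so take 233; remainder 19
13 ≤ 19 < 21, so take 13; remainder 6
5 ≤ 6 < 8, so take 5; remainder 1
1 ≤ 1 < 2, so take 1; remainder 0
5420 = 4181 + 987 + 233 + 13 + 5 + 1, which has 6 terms.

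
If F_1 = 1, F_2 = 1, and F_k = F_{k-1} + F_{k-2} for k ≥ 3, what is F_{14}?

Iterating the recurrence up to F_{7} = 13 and F_{6} = 8:
F_{8} = F_{7} + F_{6} = 13 + 8 = 21
F_{9} = F_{8} + F_{7} = 21 + 13 = 34
F_{10} = F_{9} + F_{8} = 34 + 21 = 55
F_{11} = F_{10} + F_{9} = 55 + 34 = 89
F_{12} = F_{11} + F_{10} = 89 + 55 = 144
F_{13} = F_{12} + F_{11} = 144 + 89 = 233
F_{14} = F_{13} + F_{12} = 233 + 144 = 377

377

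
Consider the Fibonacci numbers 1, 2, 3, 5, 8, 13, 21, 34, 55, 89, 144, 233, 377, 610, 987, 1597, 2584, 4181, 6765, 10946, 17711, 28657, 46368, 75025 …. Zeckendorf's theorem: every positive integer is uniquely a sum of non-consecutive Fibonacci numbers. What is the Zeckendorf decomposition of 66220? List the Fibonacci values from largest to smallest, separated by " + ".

Greedily peel off the largest Fibonacci term at each step:
66220: greatest Fibonacci not exceeding it is 46368, leaving 19852
19852: greatest Fibonacci not exceeding it is 17711, leaving 2141
2141: greatest Fibonacci not exceeding it is 1597, leaving 544
544: greatest Fibonacci not exceeding it is 377, leaving 167
167: greatest Fibonacci not exceeding it is 144, leaving 23
23: greatest Fibonacci not exceeding it is 21, leaving 2
2: greatest Fibonacci not exceeding it is 2, leaving 0
So 66220 = 46368 + 17711 + 1597 + 377 + 144 + 21 + 2, with no two terms consecutive in the sequence.

46368 + 17711 + 1597 + 377 + 144 + 21 + 2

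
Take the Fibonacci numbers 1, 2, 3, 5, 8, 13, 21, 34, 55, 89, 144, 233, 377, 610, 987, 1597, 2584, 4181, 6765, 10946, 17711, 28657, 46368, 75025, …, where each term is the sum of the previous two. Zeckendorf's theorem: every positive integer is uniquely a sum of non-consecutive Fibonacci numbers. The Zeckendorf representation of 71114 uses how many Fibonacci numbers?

Greedy algorithm:
71114 − 46368 = 24746
24746 − 17711 = 7035
7035 − 6765 = 270
270 − 233 = 37
37 − 34 = 3
3 − 3 = 0
71114 = 46368 + 17711 + 6765 + 233 + 34 + 3, which has 6 terms.

6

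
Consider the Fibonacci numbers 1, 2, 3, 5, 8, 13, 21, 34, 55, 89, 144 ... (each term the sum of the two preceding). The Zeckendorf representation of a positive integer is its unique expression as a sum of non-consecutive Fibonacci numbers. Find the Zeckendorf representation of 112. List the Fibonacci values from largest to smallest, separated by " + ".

89 + 21 + 2

Repeatedly subtract the largest Fibonacci number that fits:
take 89 (≤ 112); 112 − 89 = 23
take 21 (≤ 23); 23 − 21 = 2
take 2 (≤ 2); 2 − 2 = 0
So 112 = 89 + 21 + 2, with no two terms consecutive in the sequence.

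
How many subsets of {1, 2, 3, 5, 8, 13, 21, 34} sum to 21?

4

Starting from the Zeckendorf form and repeatedly splitting a term F_k into F_{k−1} + F_{k−2} (when neither is already used) reaches every representation.
21 = 21 = 13+8 = 13+5+3 = 13+5+2+1 — 4 representations.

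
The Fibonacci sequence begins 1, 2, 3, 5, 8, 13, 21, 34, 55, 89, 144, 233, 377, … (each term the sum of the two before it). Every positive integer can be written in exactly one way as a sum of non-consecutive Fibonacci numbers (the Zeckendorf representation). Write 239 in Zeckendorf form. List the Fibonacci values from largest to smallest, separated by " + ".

233 + 5 + 1

239: greatest Fibonacci not exceeding it is 233, leaving 6
6: greatest Fibonacci not exceeding it is 5, leaving 1
1: greatest Fibonacci not exceeding it is 1, leaving 0
So 239 = 233 + 5 + 1, with no two terms consecutive in the sequence.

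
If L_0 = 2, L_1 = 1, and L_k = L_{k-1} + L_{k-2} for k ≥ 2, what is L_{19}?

Iterating the recurrence up to L_{14} = 843 and L_{13} = 521:
L_{15} = L_{14} + L_{13} = 843 + 521 = 1364
L_{16} = L_{15} + L_{14} = 1364 + 843 = 2207
L_{17} = L_{16} + L_{15} = 2207 + 1364 = 3571
L_{18} = L_{17} + L_{16} = 3571 + 2207 = 5778
L_{19} = L_{18} + L_{17} = 5778 + 3571 = 9349

9349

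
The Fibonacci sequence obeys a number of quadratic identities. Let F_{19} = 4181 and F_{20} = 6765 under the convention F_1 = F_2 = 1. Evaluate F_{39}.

By F_{2k+1} = F_k² + F_{k+1}²: F_{39} = 4181² + 6765² = 17480761 + 45765225 = 63245986.

63245986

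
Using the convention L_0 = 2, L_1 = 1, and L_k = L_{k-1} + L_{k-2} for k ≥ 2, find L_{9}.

Iterating the recurrence up to L_{5} = 11 and L_{4} = 7:
L_{6} = L_{5} + L_{4} = 11 + 7 = 18
L_{7} = L_{6} + L_{5} = 18 + 11 = 29
L_{8} = L_{7} + L_{6} = 29 + 18 = 47
L_{9} = L_{8} + L_{7} = 47 + 29 = 76

76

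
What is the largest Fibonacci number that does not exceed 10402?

6765

6765 ≤ 10402 < 10946, so the largest Fibonacci number not exceeding 10402 is 6765.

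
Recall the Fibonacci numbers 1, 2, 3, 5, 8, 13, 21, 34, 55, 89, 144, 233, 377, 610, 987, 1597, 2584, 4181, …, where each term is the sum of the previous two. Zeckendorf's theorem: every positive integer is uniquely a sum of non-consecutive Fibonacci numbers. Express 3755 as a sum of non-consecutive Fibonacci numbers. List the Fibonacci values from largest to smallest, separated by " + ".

2584 + 987 + 144 + 34 + 5 + 1

Greedily peel off the largest Fibonacci term at each step:
take 2584 (≤ 3755); 3755 − 2584 = 1171
take 987 (≤ 1171); 1171 − 987 = 184
take 144 (≤ 184); 184 − 144 = 40
take 34 (≤ 40); 40 − 34 = 6
take 5 (≤ 6); 6 − 5 = 1
take 1 (≤ 1); 1 − 1 = 0
So 3755 = 2584 + 987 + 144 + 34 + 5 + 1, with no two terms consecutive in the sequence.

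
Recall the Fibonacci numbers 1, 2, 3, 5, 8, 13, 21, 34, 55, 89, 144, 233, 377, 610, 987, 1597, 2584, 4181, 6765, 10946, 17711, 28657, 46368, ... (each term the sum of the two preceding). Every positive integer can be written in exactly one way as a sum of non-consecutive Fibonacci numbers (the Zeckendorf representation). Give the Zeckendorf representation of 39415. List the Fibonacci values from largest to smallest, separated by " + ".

subtract 28657 from 39415: 10758 remains
subtract 6765 from 10758: 3993 remains
subtract 2584 from 3993: 1409 remains
subtract 987 from 1409: 422 remains
subtract 377 from 422: 45 remains
subtract 34 from 45: 11 remains
subtract 8 from 11: 3 remains
subtract 3 from 3: 0 remains
So 39415 = 28657 + 6765 + 2584 + 987 + 377 + 34 + 8 + 3, with no two terms consecutive in the sequence.

28657 + 6765 + 2584 + 987 + 377 + 34 + 8 + 3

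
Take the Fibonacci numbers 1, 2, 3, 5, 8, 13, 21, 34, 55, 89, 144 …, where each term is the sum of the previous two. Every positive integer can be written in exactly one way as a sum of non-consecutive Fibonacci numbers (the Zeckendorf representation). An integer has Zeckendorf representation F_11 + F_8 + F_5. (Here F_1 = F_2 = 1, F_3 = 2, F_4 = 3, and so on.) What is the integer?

F_11 + F_8 + F_5 = 89 + 21 + 5 = 115.

115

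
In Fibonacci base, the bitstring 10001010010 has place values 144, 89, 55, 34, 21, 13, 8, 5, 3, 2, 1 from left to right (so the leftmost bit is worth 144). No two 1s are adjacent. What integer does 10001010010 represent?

Summing the place values of the 1 bits: 144 + 21 + 8 + 2 = 175.

175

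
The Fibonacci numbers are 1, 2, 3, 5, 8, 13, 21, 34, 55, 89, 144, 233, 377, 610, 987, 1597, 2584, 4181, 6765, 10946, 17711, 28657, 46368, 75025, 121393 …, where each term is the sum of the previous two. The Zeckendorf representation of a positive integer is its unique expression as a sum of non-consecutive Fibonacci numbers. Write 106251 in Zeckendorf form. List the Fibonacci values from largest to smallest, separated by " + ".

75025 ≤ 106251 < 121393, so take 75025; remainder 31226
28657 ≤ 31226 < 46368, so take 28657; remainder 2569
1597 ≤ 2569 < 2584, so take 1597; remainder 972
610 ≤ 972 < 987, so take 610; remainder 362
233 ≤ 362 < 377, so take 233; remainder 129
89 ≤ 129 < 144, so take 89; remainder 40
34 ≤ 40 < 55, so take 34; remainder 6
5 ≤ 6 < 8, so take 5; remainder 1
1 ≤ 1 < 2, so take 1; remainder 0
So 106251 = 75025 + 28657 + 1597 + 610 + 233 + 89 + 34 + 5 + 1, with no two terms consecutive in the sequence.

75025 + 28657 + 1597 + 610 + 233 + 89 + 34 + 5 + 1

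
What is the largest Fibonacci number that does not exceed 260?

233 ≤ 260 < 377, so the largest Fibonacci number not exceeding 260 is 233.

233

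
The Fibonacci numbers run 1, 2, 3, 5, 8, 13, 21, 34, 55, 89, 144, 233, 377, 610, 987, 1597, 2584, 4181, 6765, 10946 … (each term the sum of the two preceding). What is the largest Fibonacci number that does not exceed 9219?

6765 ≤ 9219 < 10946, so the largest Fibonacci number not exceeding 9219 is 6765.

6765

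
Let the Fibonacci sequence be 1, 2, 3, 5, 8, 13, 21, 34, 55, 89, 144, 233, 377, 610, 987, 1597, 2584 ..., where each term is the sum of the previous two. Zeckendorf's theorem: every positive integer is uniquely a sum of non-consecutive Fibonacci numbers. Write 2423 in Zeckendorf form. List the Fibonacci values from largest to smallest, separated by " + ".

1597 + 610 + 144 + 55 + 13 + 3 + 1

Greedily peel off the largest Fibonacci term at each step:
take 1597 (≤ 2423); 2423 − 1597 = 826
take 610 (≤ 826); 826 − 610 = 216
take 144 (≤ 216); 216 − 144 = 72
take 55 (≤ 72); 72 − 55 = 17
take 13 (≤ 17); 17 − 13 = 4
take 3 (≤ 4); 4 − 3 = 1
take 1 (≤ 1); 1 − 1 = 0
So 2423 = 1597 + 610 + 144 + 55 + 13 + 3 + 1, with no two terms consecutive in the sequence.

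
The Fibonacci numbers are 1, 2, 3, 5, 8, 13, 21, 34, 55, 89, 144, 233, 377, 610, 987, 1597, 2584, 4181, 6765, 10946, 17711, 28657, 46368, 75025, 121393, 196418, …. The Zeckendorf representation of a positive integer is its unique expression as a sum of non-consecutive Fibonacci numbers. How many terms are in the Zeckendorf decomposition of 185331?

largest Fibonacci ≤ 185331 is 121393; 185331 − 121393 = 63938
largest Fibonacci ≤ 63938 is 46368; 63938 − 46368 = 17570
largest Fibonacci ≤ 17570 is 10946; 17570 − 10946 = 6624
largest Fibonacci ≤ 6624 is 4181; 6624 − 4181 = 2443
largest Fibonacci ≤ 2443 is 1597; 2443 − 1597 = 846
largest Fibonacci ≤ 846 is 610; 846 − 610 = 236
largest Fibonacci ≤ 236 is 233; 236 − 233 = 3
largest Fibonacci ≤ 3 is 3; 3 − 3 = 0
185331 = 121393 + 46368 + 10946 + 4181 + 1597 + 610 + 233 + 3, which has 8 terms.

8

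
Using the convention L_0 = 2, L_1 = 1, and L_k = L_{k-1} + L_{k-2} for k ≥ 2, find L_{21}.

24476

Iterating the recurrence up to L_{15} = 1364 and L_{14} = 843:
L_{16} = L_{15} + L_{14} = 1364 + 843 = 2207
L_{17} = L_{16} + L_{15} = 2207 + 1364 = 3571
L_{18} = L_{17} + L_{16} = 3571 + 2207 = 5778
L_{19} = L_{18} + L_{17} = 5778 + 3571 = 9349
L_{20} = L_{19} + L_{18} = 9349 + 5778 = 15127
L_{21} = L_{20} + L_{19} = 15127 + 9349 = 24476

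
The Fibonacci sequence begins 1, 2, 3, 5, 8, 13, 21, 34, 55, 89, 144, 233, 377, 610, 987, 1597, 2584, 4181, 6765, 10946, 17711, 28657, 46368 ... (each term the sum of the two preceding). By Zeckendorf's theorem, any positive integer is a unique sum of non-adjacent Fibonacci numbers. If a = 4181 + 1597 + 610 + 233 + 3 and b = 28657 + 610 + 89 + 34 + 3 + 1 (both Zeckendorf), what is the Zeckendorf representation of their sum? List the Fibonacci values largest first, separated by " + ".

28657 + 6765 + 377 + 144 + 55 + 13 + 5 + 2

The two numbers are 6624 and 29394, so their sum is 36018.
take 28657 (≤ 36018); 36018 − 28657 = 7361
take 6765 (≤ 7361); 7361 − 6765 = 596
take 377 (≤ 596); 596 − 377 = 219
take 144 (≤ 219); 219 − 144 = 75
take 55 (≤ 75); 75 − 55 = 20
take 13 (≤ 20); 20 − 13 = 7
take 5 (≤ 7); 7 − 5 = 2
take 2 (≤ 2); 2 − 2 = 0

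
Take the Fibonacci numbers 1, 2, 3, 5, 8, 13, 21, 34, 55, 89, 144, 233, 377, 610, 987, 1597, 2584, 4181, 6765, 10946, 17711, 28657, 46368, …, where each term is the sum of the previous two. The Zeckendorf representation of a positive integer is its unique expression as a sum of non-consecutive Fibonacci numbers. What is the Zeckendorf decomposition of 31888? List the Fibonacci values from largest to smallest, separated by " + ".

31888 − 28657 = 3231
3231 − 2584 = 647
647 − 610 = 37
37 − 34 = 3
3 − 3 = 0
So 31888 = 28657 + 2584 + 610 + 34 + 3, with no two terms consecutive in the sequence.

28657 + 2584 + 610 + 34 + 3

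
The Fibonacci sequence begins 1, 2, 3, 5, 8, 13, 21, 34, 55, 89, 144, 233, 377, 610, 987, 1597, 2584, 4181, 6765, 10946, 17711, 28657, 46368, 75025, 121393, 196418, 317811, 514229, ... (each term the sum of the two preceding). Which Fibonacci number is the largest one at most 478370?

317811 ≤ 478370 < 514229, so the largest Fibonacci number not exceeding 478370 is 317811.

317811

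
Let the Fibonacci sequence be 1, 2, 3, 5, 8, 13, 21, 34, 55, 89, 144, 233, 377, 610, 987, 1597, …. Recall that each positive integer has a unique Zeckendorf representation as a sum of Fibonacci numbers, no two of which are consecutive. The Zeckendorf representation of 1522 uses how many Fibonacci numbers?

5

Greedily peel off the largest Fibonacci term at each step:
1522: greatest Fibonacci not exceeding it is 987, leaving 535
535: greatest Fibonacci not exceeding it is 377, leaving 158
158: greatest Fibonacci not exceeding it is 144, leaving 14
14: greatest Fibonacci not exceeding it is 13, leaving 1
1: greatest Fibonacci not exceeding it is 1, leaving 0
1522 = 987 + 377 + 144 + 13 + 1, which has 5 terms.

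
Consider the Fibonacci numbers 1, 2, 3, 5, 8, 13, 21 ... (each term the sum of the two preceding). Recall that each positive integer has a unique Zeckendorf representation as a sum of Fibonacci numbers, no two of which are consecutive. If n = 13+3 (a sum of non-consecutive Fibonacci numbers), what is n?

13+3 = 16.

16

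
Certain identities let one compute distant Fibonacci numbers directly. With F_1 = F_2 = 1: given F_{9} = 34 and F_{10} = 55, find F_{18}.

By the doubling identity F_{2k} = F_k(2F_{k+1} − F_k): F_{18} = 34·(2·55 − 34) = 34·76 = 2584.

2584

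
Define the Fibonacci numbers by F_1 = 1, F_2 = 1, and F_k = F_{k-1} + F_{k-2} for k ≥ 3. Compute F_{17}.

Iterating the recurrence up to F_{12} = 144 and F_{11} = 89:
F_{13} = F_{12} + F_{11} = 144 + 89 = 233
F_{14} = F_{13} + F_{12} = 233 + 144 = 377
F_{15} = F_{14} + F_{13} = 377 + 233 = 610
F_{16} = F_{15} + F_{14} = 610 + 377 = 987
F_{17} = F_{16} + F_{15} = 987 + 610 = 1597

1597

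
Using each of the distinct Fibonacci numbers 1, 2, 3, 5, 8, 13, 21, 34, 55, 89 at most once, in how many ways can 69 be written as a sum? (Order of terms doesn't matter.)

6

69 = 55+13+1 = 55+8+5+1 = 34+21+13+1 = 55+8+3+2+1 = 34+21+8+5+1 = … (1 more), for 6 in all.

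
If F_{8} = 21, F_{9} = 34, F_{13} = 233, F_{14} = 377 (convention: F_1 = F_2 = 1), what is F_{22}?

17711

By the addition formula F_{m+n} = F_m F_{n+1} + F_{m−1} F_n with m=14, n=8: F_{22} = 377·34 + 233·21 = 12818 + 4893 = 17711.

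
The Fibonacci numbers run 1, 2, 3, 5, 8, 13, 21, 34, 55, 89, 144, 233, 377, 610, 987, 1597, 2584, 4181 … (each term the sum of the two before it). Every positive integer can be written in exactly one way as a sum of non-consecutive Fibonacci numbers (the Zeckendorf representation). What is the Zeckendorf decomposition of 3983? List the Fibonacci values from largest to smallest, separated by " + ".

2584 + 987 + 377 + 34 + 1

take 2584 (≤ 3983); 3983 − 2584 = 1399
take 987 (≤ 1399); 1399 − 987 = 412
take 377 (≤ 412); 412 − 377 = 35
take 34 (≤ 35); 35 − 34 = 1
take 1 (≤ 1); 1 − 1 = 0
So 3983 = 2584 + 987 + 377 + 34 + 1, with no two terms consecutive in the sequence.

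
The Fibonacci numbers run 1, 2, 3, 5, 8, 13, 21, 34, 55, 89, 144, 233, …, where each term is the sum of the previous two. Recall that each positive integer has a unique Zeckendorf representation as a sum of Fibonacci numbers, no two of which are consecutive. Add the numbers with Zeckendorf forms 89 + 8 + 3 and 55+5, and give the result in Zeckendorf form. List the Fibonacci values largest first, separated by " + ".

The two numbers are 100 and 60, so their sum is 160.
160 − 144 = 16
16 − 13 = 3
3 − 3 = 0

144 + 13 + 3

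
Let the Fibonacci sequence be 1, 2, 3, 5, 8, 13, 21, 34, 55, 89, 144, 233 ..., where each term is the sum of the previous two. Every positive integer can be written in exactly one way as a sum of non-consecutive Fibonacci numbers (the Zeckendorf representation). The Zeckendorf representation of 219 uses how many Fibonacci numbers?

5

Repeatedly subtract the largest Fibonacci number that fits:
144 ≤ 219 < 233, so take 144; remainder 75
55 ≤ 75 < 89, so take 55; remainder 20
13 ≤ 20 < 21, so take 13; remainder 7
5 ≤ 7 < 8, so take 5; remainder 2
2 ≤ 2 < 3, so take 2; remainder 0
219 = 144 + 55 + 13 + 5 + 2, which has 5 terms.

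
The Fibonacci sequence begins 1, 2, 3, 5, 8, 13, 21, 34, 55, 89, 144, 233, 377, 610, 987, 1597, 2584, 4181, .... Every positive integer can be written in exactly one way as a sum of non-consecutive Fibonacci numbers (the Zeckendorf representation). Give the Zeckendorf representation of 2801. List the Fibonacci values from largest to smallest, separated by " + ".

Repeatedly subtract the largest Fibonacci number that fits:
subtract 2584 from 2801: 217 remains
subtract 144 from 217: 73 remains
subtract 55 from 73: 18 remains
subtract 13 from 18: 5 remains
subtract 5 from 5: 0 remains
So 2801 = 2584 + 144 + 55 + 13 + 5, with no two terms consecutive in the sequence.

2584 + 144 + 55 + 13 + 5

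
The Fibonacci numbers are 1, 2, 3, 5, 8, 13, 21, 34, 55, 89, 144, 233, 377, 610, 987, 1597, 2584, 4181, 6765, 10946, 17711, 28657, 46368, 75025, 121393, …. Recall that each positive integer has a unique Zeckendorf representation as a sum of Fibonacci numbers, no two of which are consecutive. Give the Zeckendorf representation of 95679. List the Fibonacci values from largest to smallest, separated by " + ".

75025 + 17711 + 2584 + 233 + 89 + 34 + 3

subtract 75025 from 95679: 20654 remains
subtract 17711 from 20654: 2943 remains
subtract 2584 from 2943: 359 remains
subtract 233 from 359: 126 remains
subtract 89 from 126: 37 remains
subtract 34 from 37: 3 remains
subtract 3 from 3: 0 remains
So 95679 = 75025 + 17711 + 2584 + 233 + 89 + 34 + 3, with no two terms consecutive in the sequence.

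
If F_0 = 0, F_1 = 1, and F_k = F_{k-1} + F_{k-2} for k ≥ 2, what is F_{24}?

Iterating the recurrence up to F_{18} = 2584 and F_{17} = 1597:
F_{19} = F_{18} + F_{17} = 2584 + 1597 = 4181
F_{20} = F_{19} + F_{18} = 4181 + 2584 = 6765
F_{21} = F_{20} + F_{19} = 6765 + 4181 = 10946
F_{22} = F_{21} + F_{20} = 10946 + 6765 = 17711
F_{23} = F_{22} + F_{21} = 17711 + 10946 = 28657
F_{24} = F_{23} + F_{22} = 28657 + 17711 = 46368

46368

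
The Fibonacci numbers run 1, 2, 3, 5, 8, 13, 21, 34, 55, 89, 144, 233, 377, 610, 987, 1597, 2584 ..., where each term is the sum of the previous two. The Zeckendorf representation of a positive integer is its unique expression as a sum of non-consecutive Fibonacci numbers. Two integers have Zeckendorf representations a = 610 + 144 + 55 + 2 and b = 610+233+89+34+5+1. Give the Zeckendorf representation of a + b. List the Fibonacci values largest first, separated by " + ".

The two numbers are 811 and 972, so their sum is 1783.
1783: greatest Fibonacci not exceeding it is 1597, leaving 186
186: greatest Fibonacci not exceeding it is 144, leaving 42
42: greatest Fibonacci not exceeding it is 34, leaving 8
8: greatest Fibonacci not exceeding it is 8, leaving 0

1597 + 144 + 34 + 8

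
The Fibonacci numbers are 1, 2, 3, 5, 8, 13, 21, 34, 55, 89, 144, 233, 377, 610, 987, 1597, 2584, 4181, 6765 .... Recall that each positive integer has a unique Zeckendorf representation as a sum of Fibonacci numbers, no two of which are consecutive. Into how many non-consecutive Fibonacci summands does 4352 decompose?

5

subtract 4181 from 4352: 171 remains
subtract 144 from 171: 27 remains
subtract 21 from 27: 6 remains
subtract 5 from 6: 1 remains
subtract 1 from 1: 0 remains
4352 = 4181 + 144 + 21 + 5 + 1, which has 5 terms.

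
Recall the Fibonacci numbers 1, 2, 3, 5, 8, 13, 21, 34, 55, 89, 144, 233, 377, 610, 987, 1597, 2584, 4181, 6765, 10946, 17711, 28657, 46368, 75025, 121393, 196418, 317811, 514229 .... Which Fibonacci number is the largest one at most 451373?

317811

317811 ≤ 451373 < 514229, so the largest Fibonacci number not exceeding 451373 is 317811.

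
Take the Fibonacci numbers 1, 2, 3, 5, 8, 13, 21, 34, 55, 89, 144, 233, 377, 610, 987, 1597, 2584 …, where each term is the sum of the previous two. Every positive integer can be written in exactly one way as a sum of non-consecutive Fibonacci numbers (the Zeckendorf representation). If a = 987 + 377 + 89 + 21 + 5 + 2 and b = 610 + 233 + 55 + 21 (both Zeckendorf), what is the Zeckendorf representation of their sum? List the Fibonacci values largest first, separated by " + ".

1597 + 610 + 144 + 34 + 13 + 2

The two numbers are 1481 and 919, so their sum is 2400.
2400: greatest Fibonacci not exceeding it is 1597, leaving 803
803: greatest Fibonacci not exceeding it is 610, leaving 193
193: greatest Fibonacci not exceeding it is 144, leaving 49
49: greatest Fibonacci not exceeding it is 34, leaving 15
15: greatest Fibonacci not exceeding it is 13, leaving 2
2: greatest Fibonacci not exceeding it is 2, leaving 0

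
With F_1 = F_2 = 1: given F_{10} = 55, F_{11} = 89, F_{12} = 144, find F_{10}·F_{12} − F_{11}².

-1

55·144 − 89² = 7920 − 7921 = -1. (Cassini's identity: F_{k−1}F_{k+1} − F_k² = (−1)^k.)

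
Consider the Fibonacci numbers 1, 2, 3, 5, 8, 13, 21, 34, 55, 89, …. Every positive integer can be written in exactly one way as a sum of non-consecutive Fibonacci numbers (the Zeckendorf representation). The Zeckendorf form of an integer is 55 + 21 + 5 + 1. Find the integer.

82

55 + 21 + 5 + 1 = 82.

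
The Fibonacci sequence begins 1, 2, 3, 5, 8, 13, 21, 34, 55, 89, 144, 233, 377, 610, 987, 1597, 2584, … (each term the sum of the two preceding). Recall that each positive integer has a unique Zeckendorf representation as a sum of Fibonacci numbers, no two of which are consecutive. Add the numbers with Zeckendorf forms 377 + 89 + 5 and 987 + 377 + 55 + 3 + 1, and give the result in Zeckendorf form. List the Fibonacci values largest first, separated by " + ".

The two numbers are 471 and 1423, so their sum is 1894.
subtract 1597 from 1894: 297 remains
subtract 233 from 297: 64 remains
subtract 55 from 64: 9 remains
subtract 8 from 9: 1 remains
subtract 1 from 1: 0 remains

1597 + 233 + 55 + 8 + 1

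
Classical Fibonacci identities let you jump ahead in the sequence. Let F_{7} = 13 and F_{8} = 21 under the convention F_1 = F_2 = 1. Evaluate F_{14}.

377

By the doubling identity F_{2k} = F_k(2F_{k+1} − F_k): F_{14} = 13·(2·21 − 13) = 13·29 = 377.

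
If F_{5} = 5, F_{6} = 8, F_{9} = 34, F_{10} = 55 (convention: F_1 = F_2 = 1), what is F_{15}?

By the addition formula F_{m+n} = F_m F_{n+1} + F_{m−1} F_n with m=6, n=9: F_{15} = 8·55 + 5·34 = 440 + 170 = 610.

610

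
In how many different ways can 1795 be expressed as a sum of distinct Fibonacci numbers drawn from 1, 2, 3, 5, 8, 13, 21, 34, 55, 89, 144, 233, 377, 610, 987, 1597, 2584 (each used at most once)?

1795 = 1597+144+34+13+5+2 = 1597+89+55+34+13+5+2 = 987+610+144+34+13+5+2 = 987+610+89+55+34+13+5+2 = 987+377+233+144+34+13+5+2 = … (1 more), for 6 in all.

6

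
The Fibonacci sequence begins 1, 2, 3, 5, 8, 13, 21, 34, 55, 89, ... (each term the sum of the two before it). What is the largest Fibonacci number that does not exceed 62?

55 ≤ 62 < 89, so the largest Fibonacci number not exceeding 62 is 55.

55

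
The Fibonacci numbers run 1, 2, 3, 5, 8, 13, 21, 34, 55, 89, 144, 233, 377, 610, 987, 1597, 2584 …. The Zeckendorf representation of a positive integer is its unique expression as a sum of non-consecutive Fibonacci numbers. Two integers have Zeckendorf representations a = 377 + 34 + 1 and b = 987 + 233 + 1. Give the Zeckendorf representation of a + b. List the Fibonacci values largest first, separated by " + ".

1597 + 34 + 2

The two numbers are 412 and 1221, so their sum is 1633.
Greedy algorithm:
1597 ≤ 1633 < 2584, so take 1597; remainder 36
34 ≤ 36 < 55, so take 34; remainder 2
2 ≤ 2 < 3, so take 2; remainder 0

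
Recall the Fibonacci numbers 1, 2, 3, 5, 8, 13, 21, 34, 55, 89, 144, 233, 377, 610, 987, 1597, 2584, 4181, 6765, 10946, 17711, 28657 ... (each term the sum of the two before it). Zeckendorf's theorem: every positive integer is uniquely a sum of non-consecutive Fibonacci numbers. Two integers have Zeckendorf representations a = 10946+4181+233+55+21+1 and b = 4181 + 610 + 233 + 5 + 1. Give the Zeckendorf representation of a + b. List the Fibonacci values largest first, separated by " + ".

The two numbers are 15437 and 5030, so their sum is 20467.
Greedy algorithm:
take 17711 (≤ 20467); 20467 − 17711 = 2756
take 2584 (≤ 2756); 2756 − 2584 = 172
take 144 (≤ 172); 172 − 144 = 28
take 21 (≤ 28); 28 − 21 = 7
take 5 (≤ 7); 7 − 5 = 2
take 2 (≤ 2); 2 − 2 = 0

17711 + 2584 + 144 + 21 + 5 + 2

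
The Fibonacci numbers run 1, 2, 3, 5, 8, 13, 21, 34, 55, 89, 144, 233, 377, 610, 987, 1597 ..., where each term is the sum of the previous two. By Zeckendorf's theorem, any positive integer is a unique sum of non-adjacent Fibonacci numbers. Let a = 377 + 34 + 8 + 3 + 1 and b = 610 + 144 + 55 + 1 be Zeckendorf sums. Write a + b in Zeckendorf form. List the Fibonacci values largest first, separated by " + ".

987 + 233 + 13

The two numbers are 423 and 810, so their sum is 1233.
Greedy algorithm:
largest Fibonacci ≤ 1233 is 987; 1233 − 987 = 246
largest Fibonacci ≤ 246 is 233; 246 − 233 = 13
largest Fibonacci ≤ 13 is 13; 13 − 13 = 0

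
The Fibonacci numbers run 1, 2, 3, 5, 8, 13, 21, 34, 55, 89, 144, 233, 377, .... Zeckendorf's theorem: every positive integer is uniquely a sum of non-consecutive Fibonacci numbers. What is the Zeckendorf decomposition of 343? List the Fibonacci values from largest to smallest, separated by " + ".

Greedily peel off the largest Fibonacci term at each step:
233 ≤ 343 < 377, so take 233; remainder 110
89 ≤ 110 < 144, so take 89; remainder 21
21 ≤ 21 < 34, so take 21; remainder 0
So 343 = 233 + 89 + 21, with no two terms consecutive in the sequence.

233 + 89 + 21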